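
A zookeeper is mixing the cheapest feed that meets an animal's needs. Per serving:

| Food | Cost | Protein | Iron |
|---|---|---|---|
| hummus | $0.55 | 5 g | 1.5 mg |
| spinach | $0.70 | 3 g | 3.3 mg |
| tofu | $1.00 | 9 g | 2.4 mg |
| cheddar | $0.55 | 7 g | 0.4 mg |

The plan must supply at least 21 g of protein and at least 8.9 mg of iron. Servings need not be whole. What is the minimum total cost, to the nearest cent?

This is a tiny linear program; its minimum lies at a vertex of the feasible set. List the vertices and price them.
hummus only: max(21/5, 8.9/1.5) = 5.933 servings → $3.26.
spinach only: max(21/3, 8.9/3.3) = 7 servings → $4.90.
tofu only: max(21/9, 8.9/2.4) = 3.708 servings → $3.71.
cheddar only: max(21/7, 8.9/0.4) = 22.25 servings → $12.24.
hummus + spinach with both tight: 3.55 servings and 1.083 servings → $2.71.
hummus + tofu with both targets exact would need a negative amount; discard.
hummus + cheddar: the both-tight solution has a negative serving — not a feasible corner.
spinach + tofu with both tight: 1.32 servings and 1.893 servings → $2.82.
spinach + cheddar with both tight: 2.461 servings and 1.945 servings → $2.79.
tofu + cheddar: intersection lies outside the first quadrant.
Cheapest feasible corner: $2.71.

$2.71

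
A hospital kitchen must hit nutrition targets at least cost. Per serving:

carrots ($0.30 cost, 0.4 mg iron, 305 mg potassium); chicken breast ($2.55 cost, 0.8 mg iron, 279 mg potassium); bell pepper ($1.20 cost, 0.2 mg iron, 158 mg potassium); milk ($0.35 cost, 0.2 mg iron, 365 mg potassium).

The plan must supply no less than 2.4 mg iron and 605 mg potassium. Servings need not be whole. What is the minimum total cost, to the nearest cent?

Check every corner: each single food scaled to meet both minima, and each pair solved so both constraints bind.
carrots only: max(2.4/0.4, 605/305) = 6 servings → $1.80.
chicken breast only: max(2.4/0.8, 605/279) = 3 servings → $7.65.
bell pepper only: max(2.4/0.2, 605/158) = 12 servings → $14.40.
milk only: max(2.4/0.2, 605/365) = 12 servings → $4.20.
carrots + chicken breast with both targets exact would need a negative amount; discard.
carrots + bell pepper: the both-tight solution has a negative serving — not a feasible corner.
carrots + milk with both targets exact would need a negative amount; discard.
chicken breast + bell pepper: the both-tight solution has a negative serving — not a feasible corner.
chicken breast + milk: the both-tight solution has a negative serving — not a feasible corner.
bell pepper + milk: intersection lies outside the first quadrant.
Cheapest feasible corner: $1.80.

$1.80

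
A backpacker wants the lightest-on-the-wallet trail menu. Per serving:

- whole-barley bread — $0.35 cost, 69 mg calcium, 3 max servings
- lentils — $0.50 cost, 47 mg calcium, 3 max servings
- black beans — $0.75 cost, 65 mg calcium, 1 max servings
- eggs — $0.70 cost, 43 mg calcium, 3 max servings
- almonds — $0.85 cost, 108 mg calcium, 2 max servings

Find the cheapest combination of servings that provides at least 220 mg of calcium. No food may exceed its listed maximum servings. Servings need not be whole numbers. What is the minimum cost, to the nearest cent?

$1.15

Cost per mg of calcium: whole-barley bread $0.0051, almonds $0.0079, lentils $0.0106, black beans $0.0115, eggs $0.0163.
Take 3 servings of whole-barley bread: +207.0 mg calcium for $1.05 (total $1.05, still need 13.0 mg).
Take 0.1204 servings of almonds: +13.0 mg calcium for $0.10 (total $1.15, still need 0.0 mg).
Greedy by cheapest-per-mg is optimal for a single linear constraint, so the minimum cost is $1.15.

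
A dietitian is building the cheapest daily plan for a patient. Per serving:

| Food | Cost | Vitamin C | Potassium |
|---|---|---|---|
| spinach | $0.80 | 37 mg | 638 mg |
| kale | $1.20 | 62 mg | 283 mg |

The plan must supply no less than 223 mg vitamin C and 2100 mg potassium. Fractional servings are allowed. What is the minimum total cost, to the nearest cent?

Two binding constraints pin down two serving amounts, so the optimal mix uses at most two foods. The candidates are each food alone (scaled to the tighter of vitamin C/potassium) and each pair with both constraints tight.
spinach only: max(223/37, 2100/638) = 6.027 servings → $4.82.
kale only: max(223/62, 2100/283) = 7.42 servings → $8.90.
spinach + kale with both tight: 2.307 servings and 2.22 servings → $4.51.
The minimum over all feasible corners is $4.51.

$4.51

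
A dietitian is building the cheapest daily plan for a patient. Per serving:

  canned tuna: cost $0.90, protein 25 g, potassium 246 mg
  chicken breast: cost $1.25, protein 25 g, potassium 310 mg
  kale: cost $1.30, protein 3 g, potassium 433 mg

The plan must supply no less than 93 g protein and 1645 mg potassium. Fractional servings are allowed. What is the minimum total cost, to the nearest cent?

$5.50

With two linear requirements the optimum uses one or two foods; enumerate the corners.
canned tuna only: max(93/25, 1645/246) = 6.687 servings → $6.02.
chicken breast only: max(93/25, 1645/310) = 5.306 servings → $6.63.
kale only: max(93/3, 1645/433) = 31 servings → $40.30.
canned tuna + chicken breast with both targets exact would need a negative amount; discard.
canned tuna + kale with both tight: 3.503 servings and 1.809 servings → $5.50.
chicken breast + kale with both tight: 3.571 servings and 1.243 servings → $6.08.
So the least-cost plan costs $5.50.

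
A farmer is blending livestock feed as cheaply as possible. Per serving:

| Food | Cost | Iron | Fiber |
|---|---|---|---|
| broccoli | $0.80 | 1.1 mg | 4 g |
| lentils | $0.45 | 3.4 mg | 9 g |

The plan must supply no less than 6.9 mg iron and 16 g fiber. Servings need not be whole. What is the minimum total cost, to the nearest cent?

At the optimum either one food covers both requirements or two foods hit both targets exactly; no other combination can be cheaper.
broccoli only: max(6.9/1.1, 16/4) = 6.273 servings → $5.02.
lentils only: max(6.9/3.4, 16/9) = 2.029 servings → $0.91.
broccoli + lentils with both targets exact would need a negative amount; discard.
So the least-cost plan costs $0.91.

$0.91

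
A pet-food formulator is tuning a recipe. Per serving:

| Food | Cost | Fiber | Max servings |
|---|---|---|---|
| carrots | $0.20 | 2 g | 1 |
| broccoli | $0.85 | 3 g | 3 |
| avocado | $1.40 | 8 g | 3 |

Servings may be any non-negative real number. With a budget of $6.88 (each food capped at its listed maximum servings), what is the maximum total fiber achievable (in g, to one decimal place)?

Fiber per dollar: carrots 10, avocado 5.714, broccoli 3.529.
Take 1 serving of carrots: spends $0.20, +2.0 g fiber (running total 2.0 g).
Take 3 servings of avocado: spends $4.20, +24.0 g fiber (running total 26.0 g).
Take 2.918 servings of broccoli: spends $2.48, +8.8 g fiber (running total 34.8 g).
Greedy by best ratio exhausts the cost allowance optimally: 34.8 g.

34.8 g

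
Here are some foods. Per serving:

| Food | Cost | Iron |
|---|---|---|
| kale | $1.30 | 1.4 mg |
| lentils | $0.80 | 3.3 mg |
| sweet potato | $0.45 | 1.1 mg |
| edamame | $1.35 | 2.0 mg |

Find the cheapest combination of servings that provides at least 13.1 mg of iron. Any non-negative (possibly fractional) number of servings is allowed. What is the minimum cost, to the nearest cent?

Cost per mg of iron: lentils $0.2424, sweet potato $0.4091, edamame $0.6750, kale $0.9286.
With no serving limits, use only lentils: 13.1 mg / 3.3 mg = 3.97 servings × $0.80 = $3.18.

$3.18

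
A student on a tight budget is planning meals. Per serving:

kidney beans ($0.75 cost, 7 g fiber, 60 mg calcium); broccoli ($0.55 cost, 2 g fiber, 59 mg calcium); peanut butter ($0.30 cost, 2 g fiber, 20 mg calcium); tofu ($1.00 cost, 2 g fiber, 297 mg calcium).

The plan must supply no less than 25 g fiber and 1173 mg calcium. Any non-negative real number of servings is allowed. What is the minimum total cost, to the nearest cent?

$5.37

For a min-cost LP with two ≥-constraints, a basic feasible solution has at most two positive variables.
kidney beans only: max(25/7, 1173/60) = 19.55 servings → $14.66.
broccoli only: max(25/2, 1173/59) = 19.88 servings → $10.93.
peanut butter only: max(25/2, 1173/20) = 58.65 servings → $17.59.
tofu only: max(25/2, 1173/297) = 12.5 servings → $12.50.
kidney beans + broccoli: the both-tight solution has a negative serving — not a feasible corner.
kidney beans + peanut butter with both targets exact would need a negative amount; discard.
kidney beans + tofu with both tight: 2.593 servings and 3.426 servings → $5.37.
broccoli + peanut butter: the both-tight solution has a negative serving — not a feasible corner.
broccoli + tofu with both tight: 10.67 servings and 1.83 servings → $7.70.
peanut butter + tofu with both tight: 9.168 servings and 3.332 servings → $6.08.
So the least-cost plan costs $5.37.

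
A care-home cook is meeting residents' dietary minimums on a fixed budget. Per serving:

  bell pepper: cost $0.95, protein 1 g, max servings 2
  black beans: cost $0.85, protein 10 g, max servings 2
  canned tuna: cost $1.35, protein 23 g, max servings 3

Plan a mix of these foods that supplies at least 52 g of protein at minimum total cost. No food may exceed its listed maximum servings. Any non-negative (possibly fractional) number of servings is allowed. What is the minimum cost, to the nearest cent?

$3.05

Cost per g of protein: canned tuna $0.0587, black beans $0.0850, bell pepper $0.9500.
Take 2.261 servings of canned tuna: +52.0 g protein for $3.05 (total $3.05, still need 0.0 g).
Filling from the cheapest source first is optimal under one linear minimum: $3.05.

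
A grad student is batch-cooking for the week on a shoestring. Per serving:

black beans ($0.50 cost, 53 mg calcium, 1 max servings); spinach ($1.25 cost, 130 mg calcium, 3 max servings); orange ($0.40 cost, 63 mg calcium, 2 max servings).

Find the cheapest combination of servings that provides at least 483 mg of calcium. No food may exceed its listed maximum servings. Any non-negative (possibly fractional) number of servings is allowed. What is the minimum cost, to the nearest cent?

$4.22

Cost per mg of calcium: orange $0.0063, black beans $0.0094, spinach $0.0096.
Take 2 servings of orange: +126.0 mg calcium for $0.80 (total $0.80, still need 357.0 mg).
Take 1 serving of black beans: +53.0 mg calcium for $0.50 (total $1.30, still need 304.0 mg).
Take 2.338 servings of spinach: +304.0 mg calcium for $2.92 (total $4.22, still need 0.0 mg).
Filling from the cheapest source first is optimal under one linear minimum: $4.22.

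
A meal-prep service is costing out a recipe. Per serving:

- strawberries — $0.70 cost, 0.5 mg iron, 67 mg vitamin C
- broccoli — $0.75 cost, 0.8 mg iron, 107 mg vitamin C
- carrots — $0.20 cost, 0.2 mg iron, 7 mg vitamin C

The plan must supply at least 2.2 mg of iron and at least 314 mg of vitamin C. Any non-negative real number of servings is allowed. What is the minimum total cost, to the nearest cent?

At the optimum either one food covers both requirements or two foods hit both targets exactly; no other combination can be cheaper.
strawberries only: max(2.2/0.5, 314/67) = 4.687 servings → $3.28.
broccoli only: max(2.2/0.8, 314/107) = 2.935 servings → $2.20.
carrots only: max(2.2/0.2, 314/7) = 44.86 servings → $8.97.
strawberries + broccoli with both targets exact would need a negative amount; discard.
strawberries + carrots with both targets exact would need a negative amount; discard.
broccoli + carrots: the both-tight solution has a negative serving — not a feasible corner.
So the least-cost plan costs $2.20.

$2.20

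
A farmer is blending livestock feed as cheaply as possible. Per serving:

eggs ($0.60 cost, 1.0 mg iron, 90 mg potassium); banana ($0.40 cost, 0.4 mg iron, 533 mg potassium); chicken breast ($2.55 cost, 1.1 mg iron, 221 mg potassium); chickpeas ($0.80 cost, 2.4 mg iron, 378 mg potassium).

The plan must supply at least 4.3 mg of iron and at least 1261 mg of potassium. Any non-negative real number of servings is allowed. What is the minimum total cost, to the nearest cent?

$1.76

With two linear requirements the optimum uses one or two foods; enumerate the corners.
eggs only: max(4.3/1.0, 1261/90) = 14.01 servings → $8.41.
banana only: max(4.3/0.4, 1261/533) = 10.75 servings → $4.30.
chicken breast only: max(4.3/1.1, 1261/221) = 5.706 servings → $14.55.
chickpeas only: max(4.3/2.4, 1261/378) = 3.336 servings → $2.67.
eggs + banana with both tight: 3.597 servings and 1.759 servings → $2.86.
eggs + chicken breast: the both-tight solution has a negative serving — not a feasible corner.
eggs + chickpeas with both targets exact would need a negative amount; discard.
banana + chicken breast with both tight: 0.8773 servings and 3.59 servings → $9.51.
banana + chickpeas with both tight: 1.242 servings and 1.585 servings → $1.76.
chicken breast + chickpeas: the both-tight solution has a negative serving — not a feasible corner.
The minimum over all feasible corners is $1.76.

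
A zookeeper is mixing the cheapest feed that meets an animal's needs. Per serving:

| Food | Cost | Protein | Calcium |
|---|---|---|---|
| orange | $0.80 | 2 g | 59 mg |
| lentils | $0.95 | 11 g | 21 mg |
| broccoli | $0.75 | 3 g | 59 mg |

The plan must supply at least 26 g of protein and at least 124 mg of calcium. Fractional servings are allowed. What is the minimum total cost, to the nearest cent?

$2.93

With two linear requirements the optimum uses one or two foods; enumerate the corners.
orange only: max(26/2, 124/59) = 13 servings → $10.40.
lentils only: max(26/11, 124/21) = 5.905 servings → $5.61.
broccoli only: max(26/3, 124/59) = 8.667 servings → $6.50.
orange + lentils with both tight: 1.348 servings and 2.119 servings → $3.09.
orange + broccoli: intersection lies outside the first quadrant.
lentils + broccoli with both tight: 1.983 servings and 1.396 servings → $2.93.
The minimum over all feasible corners is $2.93.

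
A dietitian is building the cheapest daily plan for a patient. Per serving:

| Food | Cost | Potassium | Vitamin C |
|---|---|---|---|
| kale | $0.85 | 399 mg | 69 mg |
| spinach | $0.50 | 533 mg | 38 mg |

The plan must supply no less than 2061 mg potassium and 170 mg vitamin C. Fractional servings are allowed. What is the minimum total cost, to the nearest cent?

A basic optimal solution has at most two foods positive. Try each food alone and each pair with both targets met exactly.
kale only: max(2061/399, 170/69) = 5.165 servings → $4.39.
spinach only: max(2061/533, 170/38) = 4.474 servings → $2.24.
kale + spinach with both tight: 0.5687 servings and 3.441 servings → $2.20.
The minimum over all feasible corners is $2.20.

$2.20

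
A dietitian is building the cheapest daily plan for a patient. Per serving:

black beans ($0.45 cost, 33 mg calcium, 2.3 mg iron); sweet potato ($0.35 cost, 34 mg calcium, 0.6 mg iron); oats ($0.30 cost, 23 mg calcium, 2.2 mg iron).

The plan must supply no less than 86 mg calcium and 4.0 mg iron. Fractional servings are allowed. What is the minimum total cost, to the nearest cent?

Compare the cost at each extreme point of the feasible region.
black beans only: max(86/33, 4.0/2.3) = 2.606 servings → $1.17.
sweet potato only: max(86/34, 4.0/0.6) = 6.667 servings → $2.33.
oats only: max(86/23, 4.0/2.2) = 3.739 servings → $1.12.
black beans + sweet potato with both tight: 1.445 servings and 1.127 servings → $1.04.
black beans + oats: intersection lies outside the first quadrant.
sweet potato + oats with both tight: 1.593 servings and 1.384 servings → $0.97.
The minimum over all feasible corners is $0.97.

$0.97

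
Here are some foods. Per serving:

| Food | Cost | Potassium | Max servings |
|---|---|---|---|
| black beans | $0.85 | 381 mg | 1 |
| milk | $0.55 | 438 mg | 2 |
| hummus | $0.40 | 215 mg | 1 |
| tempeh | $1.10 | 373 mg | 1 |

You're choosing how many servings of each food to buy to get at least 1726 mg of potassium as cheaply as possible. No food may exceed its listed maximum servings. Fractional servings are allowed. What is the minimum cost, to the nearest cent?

$3.10

Cost per mg of potassium: milk $0.0013, hummus $0.0019, black beans $0.0022, tempeh $0.0029.
Take 2 servings of milk: +876.0 mg potassium for $1.10 (total $1.10, still need 850.0 mg).
Take 1 serving of hummus: +215.0 mg potassium for $0.40 (total $1.50, still need 635.0 mg).
Take 1 serving of black beans: +381.0 mg potassium for $0.85 (total $2.35, still need 254.0 mg).
Take 0.681 servings of tempeh: +254.0 mg potassium for $0.75 (total $3.10, still need 0.0 mg).
Greedy by cheapest-per-mg is optimal for a single linear constraint, so the minimum cost is $3.10.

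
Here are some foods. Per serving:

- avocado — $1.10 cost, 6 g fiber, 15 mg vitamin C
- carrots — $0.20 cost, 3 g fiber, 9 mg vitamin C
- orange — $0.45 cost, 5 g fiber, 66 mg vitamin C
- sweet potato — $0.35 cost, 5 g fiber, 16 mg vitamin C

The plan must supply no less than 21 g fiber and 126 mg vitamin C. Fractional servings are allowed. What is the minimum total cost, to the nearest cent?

avocado only: max(21/6, 126/15) = 8.4 servings → $9.24.
carrots only: max(21/3, 126/9) = 14 servings → $2.80.
orange only: max(21/5, 126/66) = 4.2 servings → $1.89.
sweet potato only: max(21/5, 126/16) = 7.875 servings → $2.76.
avocado + carrots with both targets exact would need a negative amount; discard.
avocado + orange with both tight: 2.355 servings and 1.374 servings → $3.21.
avocado + sweet potato: the both-tight solution has a negative serving — not a feasible corner.
carrots + orange with both tight: 4.941 servings and 1.235 servings → $1.54.
carrots + sweet potato with both targets exact would need a negative amount; discard.
orange + sweet potato with both tight: 1.176 servings and 3.024 servings → $1.59.
Cheapest feasible corner: $1.54.

$1.54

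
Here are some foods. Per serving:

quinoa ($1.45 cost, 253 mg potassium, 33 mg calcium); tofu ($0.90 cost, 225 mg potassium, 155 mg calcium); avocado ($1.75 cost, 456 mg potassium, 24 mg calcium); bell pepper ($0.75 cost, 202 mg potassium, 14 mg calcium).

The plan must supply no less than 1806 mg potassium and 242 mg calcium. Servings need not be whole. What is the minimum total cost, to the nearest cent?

The cheapest plan sits at a corner of the feasible region — with two constraints it uses at most two foods.
quinoa only: max(1806/253, 242/33) = 7.333 servings → $10.63.
tofu only: max(1806/225, 242/155) = 8.027 servings → $7.22.
avocado only: max(1806/456, 242/24) = 10.08 servings → $17.65.
bell pepper only: max(1806/202, 242/14) = 17.29 servings → $12.96.
quinoa + tofu with both tight: 7.093 servings and 0.05121 servings → $10.33.
quinoa + avocado: the both-tight solution has a negative serving — not a feasible corner.
quinoa + bell pepper: intersection lies outside the first quadrant.
tofu + avocado with both tight: 1.026 servings and 3.454 servings → $6.97.
tofu + bell pepper with both tight: 0.8381 servings and 8.007 servings → $6.76.
avocado + bell pepper with both targets exact would need a negative amount; discard.
Cheapest feasible corner: $6.76.

$6.76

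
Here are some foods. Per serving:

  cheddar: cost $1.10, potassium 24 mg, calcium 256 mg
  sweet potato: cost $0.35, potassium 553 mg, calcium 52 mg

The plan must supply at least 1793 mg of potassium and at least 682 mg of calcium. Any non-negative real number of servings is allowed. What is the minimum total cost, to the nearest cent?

$3.33

The cheapest plan sits at a corner of the feasible region — with two constraints it uses at most two foods.
cheddar only: max(1793/24, 682/256) = 74.71 servings → $82.18.
sweet potato only: max(1793/553, 682/52) = 13.12 servings → $4.59.
cheddar + sweet potato with both tight: 2.023 servings and 3.155 servings → $3.33.
The minimum over all feasible corners is $3.33.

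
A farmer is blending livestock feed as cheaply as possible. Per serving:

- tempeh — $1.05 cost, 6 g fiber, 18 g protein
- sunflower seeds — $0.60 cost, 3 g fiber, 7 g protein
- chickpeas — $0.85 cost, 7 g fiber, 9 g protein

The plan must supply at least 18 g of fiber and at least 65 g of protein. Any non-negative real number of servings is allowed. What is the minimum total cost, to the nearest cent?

$3.79

Minimising a linear cost over {fiber ≥ 18, protein ≥ 65, servings ≥ 0} — the optimum is at a vertex, using one or two foods.
tempeh only: max(18/6, 65/18) = 3.611 servings → $3.79.
sunflower seeds only: max(18/3, 65/7) = 9.286 servings → $5.57.
chickpeas only: max(18/7, 65/9) = 7.222 servings → $6.14.
tempeh + sunflower seeds: the both-tight solution has a negative serving — not a feasible corner.
tempeh + chickpeas with both targets exact would need a negative amount; discard.
sunflower seeds + chickpeas with both targets exact would need a negative amount; discard.
The minimum over all feasible corners is $3.79.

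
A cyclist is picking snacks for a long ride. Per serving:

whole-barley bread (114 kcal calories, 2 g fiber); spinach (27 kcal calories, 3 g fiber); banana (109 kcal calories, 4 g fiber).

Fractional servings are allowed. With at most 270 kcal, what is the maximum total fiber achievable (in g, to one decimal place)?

30.0 g

Fiber per kcal: spinach 0.1111, banana 0.0367, whole-barley bread 0.01754.
With no serving limits, spend the whole calories allowance on spinach: 270 kcal / 27 kcal × 3 g = 30.0 g.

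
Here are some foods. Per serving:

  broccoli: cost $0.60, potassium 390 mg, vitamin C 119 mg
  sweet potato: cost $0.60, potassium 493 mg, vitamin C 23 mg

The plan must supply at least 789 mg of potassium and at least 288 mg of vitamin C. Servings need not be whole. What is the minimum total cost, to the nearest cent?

For a min-cost LP with two ≥-constraints, a basic feasible solution has at most two positive variables.
broccoli only: max(789/390, 288/119) = 2.42 servings → $1.45.
sweet potato only: max(789/493, 288/23) = 12.52 servings → $7.51.
broccoli + sweet potato: the both-tight solution has a negative serving — not a feasible corner.
So the least-cost plan costs $1.45.

$1.45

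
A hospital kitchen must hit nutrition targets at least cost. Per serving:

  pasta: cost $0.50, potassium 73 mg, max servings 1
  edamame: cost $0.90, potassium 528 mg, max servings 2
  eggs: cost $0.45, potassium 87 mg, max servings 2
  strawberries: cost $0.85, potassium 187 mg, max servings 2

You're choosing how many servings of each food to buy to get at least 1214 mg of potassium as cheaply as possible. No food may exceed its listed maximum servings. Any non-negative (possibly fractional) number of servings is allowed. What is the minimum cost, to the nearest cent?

$2.52

Cost per mg of potassium: edamame $0.0017, strawberries $0.0045, eggs $0.0052, pasta $0.0068.
Take 2 servings of edamame: +1056.0 mg potassium for $1.80 (total $1.80, still need 158.0 mg).
Take 0.8449 servings of strawberries: +158.0 mg potassium for $0.72 (total $2.52, still need 0.0 mg).
Greedy by cheapest-per-mg is optimal for a single linear constraint, so the minimum cost is $2.52.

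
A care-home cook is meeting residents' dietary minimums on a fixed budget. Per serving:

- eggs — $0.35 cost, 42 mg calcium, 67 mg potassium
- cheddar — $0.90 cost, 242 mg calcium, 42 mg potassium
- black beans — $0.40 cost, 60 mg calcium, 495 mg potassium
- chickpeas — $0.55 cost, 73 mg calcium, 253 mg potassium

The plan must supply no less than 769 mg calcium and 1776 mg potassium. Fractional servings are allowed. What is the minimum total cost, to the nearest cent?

$3.46

Minimising a linear cost over {calcium ≥ 769, potassium ≥ 1776, servings ≥ 0} — the optimum is at a vertex, using one or two foods.
eggs only: max(769/42, 1776/67) = 26.51 servings → $9.28.
cheddar only: max(769/242, 1776/42) = 42.29 servings → $38.06.
black beans only: max(769/60, 1776/495) = 12.82 servings → $5.13.
chickpeas only: max(769/73, 1776/253) = 10.53 servings → $5.79.
eggs + cheddar: the both-tight solution has a negative serving — not a feasible corner.
eggs + black beans with both tight: 16.34 servings and 1.376 servings → $6.27.
eggs + chickpeas with both tight: 11.32 servings and 4.022 servings → $6.17.
cheddar + black beans with both tight: 2.337 servings and 3.39 servings → $3.46.
cheddar + chickpeas with both tight: 1.116 servings and 6.834 servings → $4.76.
black beans + chickpeas with both targets exact would need a negative amount; discard.
Cheapest feasible corner: $3.46.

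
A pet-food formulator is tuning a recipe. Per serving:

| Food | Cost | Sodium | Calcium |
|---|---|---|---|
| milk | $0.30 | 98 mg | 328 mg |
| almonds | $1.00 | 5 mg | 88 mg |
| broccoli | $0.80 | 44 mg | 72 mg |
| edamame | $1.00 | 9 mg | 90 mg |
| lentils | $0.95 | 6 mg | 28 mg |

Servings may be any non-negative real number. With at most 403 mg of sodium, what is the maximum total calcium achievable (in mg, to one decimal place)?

Calcium per mg sodium: almonds 17.6, edamame 10, lentils 4.667, milk 3.347, broccoli 1.636.
With no serving limits, spend the whole sodium allowance on almonds: 403 mg / 5 mg × 88 mg = 7092.8 mg.

7092.8 mg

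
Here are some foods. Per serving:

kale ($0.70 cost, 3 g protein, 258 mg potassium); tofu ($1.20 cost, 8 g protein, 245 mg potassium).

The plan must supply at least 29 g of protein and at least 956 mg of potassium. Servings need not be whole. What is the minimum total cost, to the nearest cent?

$4.45

kale only: max(29/3, 956/258) = 9.667 servings → $6.77.
tofu only: max(29/8, 956/245) = 3.902 servings → $4.68.
kale + tofu with both tight: 0.4086 servings and 3.472 servings → $4.45.
So the least-cost plan costs $4.45.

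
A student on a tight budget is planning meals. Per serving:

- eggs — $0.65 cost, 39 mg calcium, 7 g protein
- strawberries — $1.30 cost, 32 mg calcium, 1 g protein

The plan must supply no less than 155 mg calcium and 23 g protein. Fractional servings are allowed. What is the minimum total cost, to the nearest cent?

$2.58

Check every corner: each single food scaled to meet both minima, and each pair solved so both constraints bind.
eggs only: max(155/39, 23/7) = 3.974 servings → $2.58.
strawberries only: max(155/32, 23/1) = 23 servings → $29.90.
eggs + strawberries with both tight: 3.141 servings and 1.016 servings → $3.36.
So the least-cost plan costs $2.58.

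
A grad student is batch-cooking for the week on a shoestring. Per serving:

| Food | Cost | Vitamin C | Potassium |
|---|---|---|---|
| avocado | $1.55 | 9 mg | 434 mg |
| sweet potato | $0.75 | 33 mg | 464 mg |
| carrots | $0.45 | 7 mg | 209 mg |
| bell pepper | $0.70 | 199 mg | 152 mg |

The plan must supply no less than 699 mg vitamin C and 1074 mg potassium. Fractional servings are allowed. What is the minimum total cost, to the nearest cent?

$3.24

This is a tiny linear program; its minimum lies at a vertex of the feasible set. List the vertices and price them.
avocado only: max(699/9, 1074/434) = 77.67 servings → $120.38.
sweet potato only: max(699/33, 1074/464) = 21.18 servings → $15.89.
carrots only: max(699/7, 1074/209) = 99.86 servings → $44.94.
bell pepper only: max(699/199, 1074/152) = 7.066 servings → $4.95.
avocado + sweet potato: the both-tight solution has a negative serving — not a feasible corner.
avocado + carrots with both targets exact would need a negative amount; discard.
avocado + bell pepper with both tight: 1.264 servings and 3.455 servings → $4.38.
sweet potato + carrots with both targets exact would need a negative amount; discard.
sweet potato + bell pepper with both tight: 1.231 servings and 3.308 servings → $3.24.
carrots + bell pepper with both tight: 2.652 servings and 3.419 servings → $3.59.
Cheapest feasible corner: $3.24.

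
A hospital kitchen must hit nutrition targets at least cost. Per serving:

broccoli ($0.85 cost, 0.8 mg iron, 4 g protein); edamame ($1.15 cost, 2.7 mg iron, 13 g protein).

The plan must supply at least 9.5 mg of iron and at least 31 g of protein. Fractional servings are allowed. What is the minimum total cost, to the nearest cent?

$4.05

broccoli only: max(9.5/0.8, 31/4) = 11.88 servings → $10.09.
edamame only: max(9.5/2.7, 31/13) = 3.519 servings → $4.05.
broccoli + edamame: intersection lies outside the first quadrant.
The minimum over all feasible corners is $4.05.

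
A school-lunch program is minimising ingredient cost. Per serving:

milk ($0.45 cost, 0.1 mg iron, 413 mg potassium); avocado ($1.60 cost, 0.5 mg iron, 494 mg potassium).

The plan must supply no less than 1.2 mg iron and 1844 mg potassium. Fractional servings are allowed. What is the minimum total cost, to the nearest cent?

milk only: max(1.2/0.1, 1844/413) = 12 servings → $5.40.
avocado only: max(1.2/0.5, 1844/494) = 3.733 servings → $5.97.
milk + avocado with both tight: 2.095 servings and 1.981 servings → $4.11.
Cheapest feasible corner: $4.11.

$4.11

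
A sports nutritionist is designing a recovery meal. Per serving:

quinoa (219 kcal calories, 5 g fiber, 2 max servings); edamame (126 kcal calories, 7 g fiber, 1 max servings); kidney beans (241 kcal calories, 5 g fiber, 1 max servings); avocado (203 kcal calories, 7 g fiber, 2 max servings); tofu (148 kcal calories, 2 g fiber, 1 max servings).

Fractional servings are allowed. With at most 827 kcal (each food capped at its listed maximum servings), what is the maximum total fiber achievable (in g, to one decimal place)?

27.7 g

Fiber per kcal: edamame 0.05556, avocado 0.03448, quinoa 0.02283, kidney beans 0.02075, tofu 0.01351.
Take 1 serving of edamame: uses 126 kcal, +7.0 g fiber (running total 7.0 g).
Take 2 servings of avocado: uses 406 kcal, +14.0 g fiber (running total 21.0 g).
Take 1.347 servings of quinoa: uses 295 kcal, +6.7 g fiber (running total 27.7 g).
Filling greedily by fiber-per-kcal is optimal for one linear limit, giving 27.7 g.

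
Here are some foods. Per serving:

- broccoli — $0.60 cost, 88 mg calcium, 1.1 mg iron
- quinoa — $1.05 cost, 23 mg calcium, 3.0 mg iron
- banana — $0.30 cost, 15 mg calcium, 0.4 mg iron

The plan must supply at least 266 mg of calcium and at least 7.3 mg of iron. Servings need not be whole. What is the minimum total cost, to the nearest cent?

Two binding constraints pin down two serving amounts, so the optimal mix uses at most two foods. The candidates are each food alone (scaled to the tighter of calcium/iron) and each pair with both constraints tight.
broccoli only: max(266/88, 7.3/1.1) = 6.636 servings → $3.98.
quinoa only: max(266/23, 7.3/3.0) = 11.57 servings → $12.14.
banana only: max(266/15, 7.3/0.4) = 18.25 servings → $5.47.
broccoli + quinoa with both tight: 2.64 servings and 1.465 servings → $3.12.
broccoli + banana with both targets exact would need a negative amount; discard.
quinoa + banana with both tight: 0.08659 servings and 17.6 servings → $5.37.
The minimum over all feasible corners is $3.12.

$3.12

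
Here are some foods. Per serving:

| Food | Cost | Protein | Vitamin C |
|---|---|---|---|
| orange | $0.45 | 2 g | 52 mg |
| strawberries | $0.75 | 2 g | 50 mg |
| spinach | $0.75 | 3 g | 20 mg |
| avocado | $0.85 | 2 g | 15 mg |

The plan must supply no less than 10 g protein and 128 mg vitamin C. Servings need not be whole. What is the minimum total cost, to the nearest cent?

Check every corner: each single food scaled to meet both minima, and each pair solved so both constraints bind.
orange only: max(10/2, 128/52) = 5 servings → $2.25.
strawberries only: max(10/2, 128/50) = 5 servings → $3.75.
spinach only: max(10/3, 128/20) = 6.4 servings → $4.80.
avocado only: max(10/2, 128/15) = 8.533 servings → $7.25.
orange + strawberries with both targets exact would need a negative amount; discard.
orange + spinach with both tight: 1.586 servings and 2.276 servings → $2.42.
orange + avocado with both tight: 1.432 servings and 3.568 servings → $3.68.
strawberries + spinach with both tight: 1.673 servings and 2.218 servings → $2.92.
strawberries + avocado with both tight: 1.514 servings and 3.486 servings → $4.10.
spinach + avocado with both targets exact would need a negative amount; discard.
The minimum over all feasible corners is $2.25.

$2.25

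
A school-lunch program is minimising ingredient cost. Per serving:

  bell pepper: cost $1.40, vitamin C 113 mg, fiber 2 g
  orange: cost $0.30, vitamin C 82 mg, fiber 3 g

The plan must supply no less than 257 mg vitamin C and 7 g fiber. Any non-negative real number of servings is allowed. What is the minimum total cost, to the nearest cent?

$0.94

An LP optimum is at a vertex; with two nutrient constraints at most two foods are used. Check each candidate.
bell pepper only: max(257/113, 7/2) = 3.5 servings → $4.90.
orange only: max(257/82, 7/3) = 3.134 servings → $0.94.
bell pepper + orange with both tight: 1.126 servings and 1.583 servings → $2.05.
Cheapest feasible corner: $0.94.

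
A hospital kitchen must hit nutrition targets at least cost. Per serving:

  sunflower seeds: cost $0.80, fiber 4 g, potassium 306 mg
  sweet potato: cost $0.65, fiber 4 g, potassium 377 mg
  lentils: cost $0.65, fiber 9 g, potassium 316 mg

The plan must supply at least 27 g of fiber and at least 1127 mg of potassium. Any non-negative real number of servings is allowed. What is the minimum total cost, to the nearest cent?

At the optimum either one food covers both requirements or two foods hit both targets exactly; no other combination can be cheaper.
sunflower seeds only: max(27/4, 1127/306) = 6.75 servings → $5.40.
sweet potato only: max(27/4, 1127/377) = 6.75 servings → $4.39.
lentils only: max(27/9, 1127/316) = 3.566 servings → $2.32.
sunflower seeds + sweet potato with both targets exact would need a negative amount; discard.
sunflower seeds + lentils with both tight: 1.081 servings and 2.519 servings → $2.50.
sweet potato + lentils with both tight: 0.7567 servings and 2.664 servings → $2.22.
So the least-cost plan costs $2.22.

$2.22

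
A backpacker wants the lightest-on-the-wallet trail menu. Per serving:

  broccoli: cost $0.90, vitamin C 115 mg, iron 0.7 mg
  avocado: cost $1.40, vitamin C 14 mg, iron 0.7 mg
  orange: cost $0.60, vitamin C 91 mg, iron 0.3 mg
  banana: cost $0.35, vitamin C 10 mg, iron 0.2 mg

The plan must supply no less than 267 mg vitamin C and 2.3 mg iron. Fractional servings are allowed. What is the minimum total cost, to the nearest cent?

$2.96

Check every corner: each single food scaled to meet both minima, and each pair solved so both constraints bind.
broccoli only: max(267/115, 2.3/0.7) = 3.286 servings → $2.96.
avocado only: max(267/14, 2.3/0.7) = 19.07 servings → $26.70.
orange only: max(267/91, 2.3/0.3) = 7.667 servings → $4.60.
banana only: max(267/10, 2.3/0.2) = 26.7 servings → $9.35.
broccoli + avocado with both tight: 2.188 servings and 1.098 servings → $3.51.
broccoli + orange: the both-tight solution has a negative serving — not a feasible corner.
broccoli + banana with both tight: 1.9 servings and 4.85 servings → $3.41.
avocado + orange with both tight: 2.171 servings and 2.6 servings → $4.60.
avocado + banana with both targets exact would need a negative amount; discard.
orange + banana with both tight: 2 servings and 8.5 servings → $4.17.
Cheapest feasible corner: $2.96.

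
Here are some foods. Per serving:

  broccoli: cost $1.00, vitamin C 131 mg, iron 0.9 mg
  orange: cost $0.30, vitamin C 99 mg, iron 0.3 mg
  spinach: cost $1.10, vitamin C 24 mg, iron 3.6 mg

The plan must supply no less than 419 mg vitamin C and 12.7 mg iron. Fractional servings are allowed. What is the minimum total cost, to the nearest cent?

$4.60

The cheapest plan sits at a corner of the feasible region — with two constraints it uses at most two foods.
broccoli only: max(419/131, 12.7/0.9) = 14.11 servings → $14.11.
orange only: max(419/99, 12.7/0.3) = 42.33 servings → $12.70.
spinach only: max(419/24, 12.7/3.6) = 17.46 servings → $19.20.
broccoli + orange: intersection lies outside the first quadrant.
broccoli + spinach with both tight: 2.675 servings and 2.859 servings → $5.82.
orange + spinach with both tight: 3.447 servings and 3.241 servings → $4.60.
The minimum over all feasible corners is $4.60.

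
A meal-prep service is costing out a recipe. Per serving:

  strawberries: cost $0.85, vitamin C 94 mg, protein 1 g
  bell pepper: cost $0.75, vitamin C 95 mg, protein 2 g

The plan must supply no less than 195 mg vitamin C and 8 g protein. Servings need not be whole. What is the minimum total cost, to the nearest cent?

An LP optimum is at a vertex; with two nutrient constraints at most two foods are used. Check each candidate.
strawberries only: max(195/94, 8/1) = 8 servings → $6.80.
bell pepper only: max(195/95, 8/2) = 4 servings → $3.00.
strawberries + bell pepper: intersection lies outside the first quadrant.
So the least-cost plan costs $3.00.

$3.00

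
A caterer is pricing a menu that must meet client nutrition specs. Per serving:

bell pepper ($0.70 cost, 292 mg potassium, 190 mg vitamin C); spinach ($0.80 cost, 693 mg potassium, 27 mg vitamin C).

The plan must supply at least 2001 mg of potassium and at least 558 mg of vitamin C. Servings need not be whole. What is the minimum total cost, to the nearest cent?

Two binding constraints pin down two serving amounts, so the optimal mix uses at most two foods. The candidates are each food alone (scaled to the tighter of potassium/vitamin C) and each pair with both constraints tight.
bell pepper only: max(2001/292, 558/190) = 6.853 servings → $4.80.
spinach only: max(2001/693, 558/27) = 20.67 servings → $16.53.
bell pepper + spinach with both tight: 2.687 servings and 1.755 servings → $3.29.
The minimum over all feasible corners is $3.29.

$3.29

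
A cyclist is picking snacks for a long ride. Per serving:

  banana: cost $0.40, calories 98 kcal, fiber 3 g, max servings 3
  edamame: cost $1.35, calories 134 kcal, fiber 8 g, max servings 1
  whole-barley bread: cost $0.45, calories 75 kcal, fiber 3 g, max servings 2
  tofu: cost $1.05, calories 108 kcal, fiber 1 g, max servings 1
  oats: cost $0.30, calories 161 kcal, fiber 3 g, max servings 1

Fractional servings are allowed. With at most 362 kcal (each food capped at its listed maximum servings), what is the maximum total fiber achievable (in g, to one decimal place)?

Fiber per kcal: edamame 0.0597, whole-barley bread 0.04, banana 0.03061, oats 0.01863, tofu 0.009259.
Take 1 serving of edamame: uses 134 kcal, +8.0 g fiber (running total 8.0 g).
Take 2 servings of whole-barley bread: uses 150 kcal, +6.0 g fiber (running total 14.0 g).
Take 0.7959 servings of banana: uses 78 kcal, +2.4 g fiber (running total 16.4 g).
Filling greedily by fiber-per-kcal is optimal for one linear limit, giving 16.4 g.

16.4 g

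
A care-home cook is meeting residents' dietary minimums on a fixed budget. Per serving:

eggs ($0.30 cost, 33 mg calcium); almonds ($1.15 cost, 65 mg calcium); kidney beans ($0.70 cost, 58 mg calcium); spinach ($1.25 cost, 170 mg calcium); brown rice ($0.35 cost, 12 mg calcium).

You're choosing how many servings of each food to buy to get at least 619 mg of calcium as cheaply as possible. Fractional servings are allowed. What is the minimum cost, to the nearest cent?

Cost per mg of calcium: spinach $0.0074, eggs $0.0091, kidney beans $0.0121, almonds $0.0177, brown rice $0.0292.
With no serving limits, use only spinach: 619 mg / 170 mg = 3.641 servings × $1.25 = $4.55.

$4.55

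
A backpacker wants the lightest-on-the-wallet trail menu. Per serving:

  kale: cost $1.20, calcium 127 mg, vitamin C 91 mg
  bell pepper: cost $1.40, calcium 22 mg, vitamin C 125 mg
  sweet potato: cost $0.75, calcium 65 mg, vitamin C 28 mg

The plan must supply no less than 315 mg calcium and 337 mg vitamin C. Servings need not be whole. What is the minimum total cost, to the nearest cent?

$4.19

This is a tiny linear program; its minimum lies at a vertex of the feasible set. List the vertices and price them.
kale only: max(315/127, 337/91) = 3.703 servings → $4.44.
bell pepper only: max(315/22, 337/125) = 14.32 servings → $20.05.
sweet potato only: max(315/65, 337/28) = 12.04 servings → $9.03.
kale + bell pepper with both tight: 2.304 servings and 1.019 servings → $4.19.
kale + sweet potato with both targets exact would need a negative amount; discard.
bell pepper + sweet potato with both tight: 1.743 servings and 4.256 servings → $5.63.
Cheapest feasible corner: $4.19.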